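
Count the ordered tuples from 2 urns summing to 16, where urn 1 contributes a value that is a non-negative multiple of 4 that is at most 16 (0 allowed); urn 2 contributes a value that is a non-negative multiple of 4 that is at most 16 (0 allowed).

The generating function for the choices is (1 + q^4 + q^8 + q^12 + q^16)·(1 + q^4 + q^8 + q^12 + q^16); the count is [q^16].
(1 + q^4 + q^8 + q^12 + q^16) has coefficients 1,0,0,0,1,0,0,0,1,0,0,0,1,0,0,0,1 for degrees 0…16.
(1 + q^4 + q^8 + q^12 + q^16) has coefficients 1,0,0,0,1,0,0,0,1,0,0,0,1,0,0,0,1 for degrees 0…16.
[q^16] = 1·1 + 1·1 + 1·1 + 1·1 + 1·1 = 5.

5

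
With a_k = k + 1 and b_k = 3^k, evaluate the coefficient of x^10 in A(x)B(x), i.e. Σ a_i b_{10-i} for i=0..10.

132854

The convolution is the x^10 coefficient of A(x)B(x).
Σ = 1·59049 + 2·19683 + 3·6561 + 4·2187 + 5·729 + 6·243 + 7·81 + 8·27 + 9·9 + 10·3 + 11·1 = 132854.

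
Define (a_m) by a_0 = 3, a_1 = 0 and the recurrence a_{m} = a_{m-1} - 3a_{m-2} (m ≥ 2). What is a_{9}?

315

The ordinary generating function has denominator 1 - x + 3x^2.
Iterating the recurrence: a_0,…,a_{9} = 3, 0, -9, -9, 18, 45, -9, -144, -117, 315.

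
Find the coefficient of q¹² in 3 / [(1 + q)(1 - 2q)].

8193

The denominator gives the recurrence a_n = a_(n−1) + 2a_(n−2) for n ≥ 2; the numerator fixes a_0 = 3, a_1 = 3.
Iterating: 3, 3, 9, 15, 33, 63, 129, 255, 513, 1023, 2049, 4095, 8193, so a_12 = 8193.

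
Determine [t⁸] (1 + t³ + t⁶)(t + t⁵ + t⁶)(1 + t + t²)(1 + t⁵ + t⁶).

5

(1 + t³ + t⁶) has coefficients 1,0,0,1,0,0,1 for degrees 0…6.
(t + t⁵ + t⁶) has coefficients 0,1,0,0,0,1,1,0,0 for degrees 0…8.
Multiplying by (1 + t + t²) gives running coefficients 0,1,1,1,0,1,2,2,1 for degrees 0…8.
Finally multiplying by (1 + t⁵ + t⁶), the product of all factors after the first has coefficients 0,1,1,1,0,1,3,4,3 for degrees 0…8.
[t⁸] = 1·3 + 1·1 + 1·1 = 5.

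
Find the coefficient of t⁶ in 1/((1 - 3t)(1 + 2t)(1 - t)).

The denominator gives the recurrence a_n = 2a_(n−1) + 5a_(n−2) − 6a_(n−3) for n ≥ 3; the numerator fixes a_0 = 1, a_1 = 2, a_2 = 9.
Iterating: 1, 2, 9, 22, 77, 210, 673, so a_6 = 673.

673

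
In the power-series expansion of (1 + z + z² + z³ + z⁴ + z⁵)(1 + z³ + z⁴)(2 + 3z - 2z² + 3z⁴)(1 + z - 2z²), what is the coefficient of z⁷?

-8

(1 + z + z² + z³ + z⁴ + z⁵) has coefficients 1,1,1,1,1,1 for degrees 0…5.
(1 + z³ + z⁴) has coefficients 1,0,0,1,1,0,0,0 for degrees 0…7.
Multiplying by (2 + 3z - 2z² + 3z⁴) gives running coefficients 2,3,-2,2,8,1,-2,3 for degrees 0…7.
Finally multiplying by (1 + z - 2z²), the product of all factors after the first has coefficients 2,5,-3,-6,14,5,-17,-1 for degrees 0…7.
[z⁷] = 1·(-1) + 1·(-17) + 1·5 + 1·14 + 1·(-6) + 1·(-3) = -8.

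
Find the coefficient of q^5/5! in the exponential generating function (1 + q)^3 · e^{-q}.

14

The EGF product rule gives c_5 = Σ_{k_1+k_2=5} C(5; k_1,k_2) · ∏ g_i(k_i), where (1+q)^3 gives the falling factorial (3)_k; e^{-q} gives (-1)^k.
g_1(k) for k = 0…5: 1, 3, 6, 6, 0, 0.
g_2(k) for k = 0…5: 1, -1, 1, -1, 1, -1.
c_5 = Σ_k C(5,k)·g_1(k)·g_2(5−k) = 1·1·(-1) + 5·3·1 + 10·6·(-1) + 10·6·1 = −1 + 15 − 60 + 60 = 14.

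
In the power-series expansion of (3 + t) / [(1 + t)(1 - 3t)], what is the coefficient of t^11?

442867

The denominator gives the recurrence a_n = 2a_(n−1) + 3a_(n−2) for n ≥ 2; the numerator fixes a_0 = 3, a_1 = 7.
Iterating: 3, 7, 23, 67, 203, 607, 1823, 5467, 16403, 49207, 147623, 442867, so a_11 = 442867.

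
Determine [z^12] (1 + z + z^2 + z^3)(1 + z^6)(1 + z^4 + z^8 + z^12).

2

(1 + z + z^2 + z^3) has coefficients 1,1,1,1 for degrees 0…3.
(1 + z^6) has coefficients 1,0,0,0,0,0,1,0,0,0,0,0,0 for degrees 0…12.
Finally multiplying by (1 + z^4 + z^8 + z^12), the product of all factors after the first has coefficients 1,0,0,0,1,0,1,0,1,0,1,0,1 for degrees 0…12.
[z^12] = 1·1 + 1·0 + 1·1 + 1·0 = 2.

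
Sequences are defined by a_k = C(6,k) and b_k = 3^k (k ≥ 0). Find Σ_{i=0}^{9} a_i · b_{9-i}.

110592

Write out a_i and b_{9-i} for i = 0,…,9 and sum the products.
Σ = 1·19683 + 6·6561 + 15·2187 + 20·729 + 15·243 + 6·81 + 1·27 + 0·9 + 0·3 + 0·1 = 110592.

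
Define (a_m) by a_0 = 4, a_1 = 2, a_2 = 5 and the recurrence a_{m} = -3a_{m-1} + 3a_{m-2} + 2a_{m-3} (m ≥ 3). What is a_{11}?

The ordinary generating function has denominator 1 + 3y - 3y^2 - 2y^3.
Iterating the recurrence: a_0,…,a_{11} = 4, 2, 5, -1, 22, -59, 241, -856, 3173, -11605, 42622, -156335.

-156335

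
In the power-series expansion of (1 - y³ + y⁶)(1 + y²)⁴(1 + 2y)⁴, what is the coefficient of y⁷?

114

(1 - y³ + y⁶) has coefficients 1,0,0,-1,0,0,1 for degrees 0…6.
(1 + y²)⁴ has coefficients 1,0,4,0,6,0,4,0 for degrees 0…7.
Finally multiplying by (1 + 2y)⁴, the product of all factors after the first has coefficients 1,8,28,64,118,176,212,224 for degrees 0…7.
[y⁷] = 1·224 − 1·118 + 1·8 = 114.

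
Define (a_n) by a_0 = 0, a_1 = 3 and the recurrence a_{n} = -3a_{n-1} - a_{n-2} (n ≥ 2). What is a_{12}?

The ordinary generating function has denominator 1 + 3q + q^2.
Iterating the recurrence: a_0,…,a_{12} = 0, 3, -9, 24, -63, 165, -432, 1131, -2961, 7752, -20295, 53133, -139104.

-139104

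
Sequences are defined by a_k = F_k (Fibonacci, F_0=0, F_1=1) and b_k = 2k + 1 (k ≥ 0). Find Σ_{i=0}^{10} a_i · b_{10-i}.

This is [x^10] in the product of the two ordinary generating functions.
Σ = 0·21 + 1·19 + 1·17 + 2·15 + 3·13 + 5·11 + 8·9 + 13·7 + 21·5 + 34·3 + 55·1 = 585.

585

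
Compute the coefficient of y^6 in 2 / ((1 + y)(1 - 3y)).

The denominator gives the recurrence a_n = 2a_(n−1) + 3a_(n−2) for n ≥ 2; the numerator fixes a_0 = 2, a_1 = 4.
Iterating: 2, 4, 14, 40, 122, 364, 1094, so a_6 = 1094.

1094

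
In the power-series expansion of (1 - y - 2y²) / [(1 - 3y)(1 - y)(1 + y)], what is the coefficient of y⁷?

Partial fractions give a closed form: a_n = (1/2)·3^n + (1/2)·1^n.
At n = 7: a_7 = 1094.

1094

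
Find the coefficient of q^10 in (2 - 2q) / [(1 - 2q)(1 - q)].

Partial fractions give a closed form: a_n = (2)·2^n.
At n = 10: a_10 = 2048.

2048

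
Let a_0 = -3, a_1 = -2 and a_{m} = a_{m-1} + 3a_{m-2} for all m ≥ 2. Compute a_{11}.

-15797

The ordinary generating function has denominator 1 - q - 3q^2.
Iterating the recurrence: a_0,…,a_{11} = -3, -2, -11, -17, -50, -101, -251, -554, -1307, -2969, -6890, -15797.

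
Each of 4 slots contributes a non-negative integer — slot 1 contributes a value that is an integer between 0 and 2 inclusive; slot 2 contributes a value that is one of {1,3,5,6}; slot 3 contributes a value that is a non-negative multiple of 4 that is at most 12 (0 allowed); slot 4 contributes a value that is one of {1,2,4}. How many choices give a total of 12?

The generating function for the choices is (1 + z + z^2)·(z + z^3 + z^5 + z^6)·(1 + z^4 + z^8 + z^12)·(z + z^2 + z^4); the count is [z^12].
(1 + z + z^2) has coefficients 1,1,1 for degrees 0…2.
(z + z^3 + z^5 + z^6) has coefficients 0,1,0,1,0,1,1,0,0,0,0,0,0 for degrees 0…12.
Multiplying by (1 + z^4 + z^8 + z^12) gives running coefficients 0,1,0,1,0,2,1,1,0,2,1,1,0 for degrees 0…12.
Finally multiplying by (z + z^2 + z^4), the product of all factors after the first has coefficients 0,0,1,1,1,2,2,4,2,3,3,4,2 for degrees 0…12.
[z^12] = 1·2 + 1·4 + 1·3 = 9.

9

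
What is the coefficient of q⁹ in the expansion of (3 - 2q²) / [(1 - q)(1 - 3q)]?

The denominator gives the recurrence a_n = 4a_(n−1) − 3a_(n−2) for n ≥ 3; the numerator fixes a_0 = 3, a_1 = 12, a_2 = 37.
Iterating: 3, 12, 37, 112, 337, 1012, 3037, 9112, 27337, 82012, so a_9 = 82012.

82012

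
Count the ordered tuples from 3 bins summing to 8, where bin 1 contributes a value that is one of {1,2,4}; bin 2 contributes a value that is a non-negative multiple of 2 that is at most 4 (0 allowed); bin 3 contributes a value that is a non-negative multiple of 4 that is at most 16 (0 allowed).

The generating function for the choices is (q + q^2 + q^4)·(1 + q^2 + q^4)·(1 + q^4 + q^8 + q^12 + q^16); the count is [q^8].
(q + q^2 + q^4) has coefficients 0,1,1,0,1 for degrees 0…4.
(1 + q^2 + q^4) has coefficients 1,0,1,0,1,0,0,0,0 for degrees 0…8.
Finally multiplying by (1 + q^4 + q^8 + q^12 + q^16), the product of all factors after the first has coefficients 1,0,1,0,2,0,1,0,2 for degrees 0…8.
[q^8] = 1·0 + 1·1 + 1·2 = 3.

3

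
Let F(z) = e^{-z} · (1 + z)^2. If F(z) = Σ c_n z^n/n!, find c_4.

5

The EGF product rule gives c_4 = Σ_{k_1+k_2=4} C(4; k_1,k_2) · ∏ g_i(k_i), where e^{-z} gives (-1)^k; (1+z)^2 gives the falling factorial (2)_k.
g_1(k) for k = 0…4: 1, -1, 1, -1, 1.
g_2(k) for k = 0…4: 1, 2, 2, 0, 0.
c_4 = Σ_k C(4,k)·g_1(k)·g_2(4−k) = 6·1·2 + 4·(-1)·2 + 1·1·1 = 12 − 8 + 1 = 5.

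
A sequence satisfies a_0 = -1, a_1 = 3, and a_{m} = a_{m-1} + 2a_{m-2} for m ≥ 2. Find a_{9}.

The ordinary generating function has denominator 1 - t - 2t^2.
Iterating the recurrence: a_0,…,a_{9} = -1, 3, 1, 7, 9, 23, 41, 87, 169, 343.

343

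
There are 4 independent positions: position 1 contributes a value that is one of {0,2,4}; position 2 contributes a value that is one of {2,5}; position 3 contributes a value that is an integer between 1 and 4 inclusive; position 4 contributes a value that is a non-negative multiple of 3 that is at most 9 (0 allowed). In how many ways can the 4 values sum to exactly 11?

The generating function for the choices is (1 + q^2 + q^4)·(q^2 + q^5)·(q + q^2 + q^3 + q^4)·(1 + q^3 + q^6 + q^9); the count is [q^11].
(1 + q^2 + q^4) has coefficients 1,0,1,0,1 for degrees 0…4.
(q^2 + q^5) has coefficients 0,0,1,0,0,1,0,0,0,0,0,0 for degrees 0…11.
Multiplying by (q + q^2 + q^3 + q^4) gives running coefficients 0,0,0,1,1,1,2,1,1,1,0,0 for degrees 0…11.
Finally multiplying by (1 + q^3 + q^6 + q^9), the product of all factors after the first has coefficients 0,0,0,1,1,1,3,2,2,4,2,2 for degrees 0…11.
[q^11] = 1·2 + 1·4 + 1·2 = 8.

8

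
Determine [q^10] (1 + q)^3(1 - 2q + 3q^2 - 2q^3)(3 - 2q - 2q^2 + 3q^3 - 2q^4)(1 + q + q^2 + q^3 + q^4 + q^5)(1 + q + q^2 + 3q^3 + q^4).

-34

(1 + q)^3 has coefficients 1,3,3,1 for degrees 0…3.
(1 - 2q + 3q^2 - 2q^3) has coefficients 1,-2,3,-2,0,0,0,0,0,0,0 for degrees 0…10.
Multiplying by (3 - 2q - 2q^2 + 3q^3 - 2q^4) gives running coefficients 3,-8,11,-5,-10,17,-12,4,0,0,0 for degrees 0…10.
Multiplying by (1 + q + q^2 + q^3 + q^4 + q^5) gives running coefficients 3,-5,6,1,-9,8,-7,5,-6,-1,9 for degrees 0…10.
Finally multiplying by (1 + q + q^2 + 3q^3 + q^4), the product of all factors after the first has coefficients 3,-2,4,11,-14,13,1,-20,7,-15,10 for degrees 0…10.
[q^10] = 1·10 + 3·(-15) + 3·7 + 1·(-20) = -34.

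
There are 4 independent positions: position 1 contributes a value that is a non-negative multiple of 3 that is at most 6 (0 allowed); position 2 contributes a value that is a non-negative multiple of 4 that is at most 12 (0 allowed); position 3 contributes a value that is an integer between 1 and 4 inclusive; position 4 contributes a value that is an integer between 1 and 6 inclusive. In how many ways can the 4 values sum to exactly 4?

3

The generating function for the choices is (1 + x³ + x⁶)·(1 + x⁴ + x⁸ + x¹²)·(x + x² + x³ + x⁴)·(x + x² + x³ + x⁴ + x⁵ + x⁶); the count is [x⁴].
(1 + x³ + x⁶) has coefficients 1,0,0,1,0 for degrees 0…4.
(1 + x⁴ + x⁸ + x¹²) has coefficients 1,0,0,0,1 for degrees 0…4.
Multiplying by (x + x² + x³ + x⁴) gives running coefficients 0,1,1,1,1 for degrees 0…4.
Finally multiplying by (x + x² + x³ + x⁴ + x⁵ + x⁶), the product of all factors after the first has coefficients 0,0,1,2,3 for degrees 0…4.
[x⁴] = 1·3 + 1·0 = 3.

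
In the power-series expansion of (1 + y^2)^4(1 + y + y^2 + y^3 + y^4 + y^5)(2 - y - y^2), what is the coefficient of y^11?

-6

(1 + y^2)^4 has coefficients 1,0,4,0,6,0,4,0,1 for degrees 0…8.
(1 + y + y^2 + y^3 + y^4 + y^5) has coefficients 1,1,1,1,1,1,0,0,0,0,0,0 for degrees 0…11.
Finally multiplying by (2 - y - y^2), the product of all factors after the first has coefficients 2,1,0,0,0,0,-2,-1,0,0,0,0 for degrees 0…11.
[y^11] = 1·0 + 4·0 + 6·(-1) + 4·0 + 1·0 = -6.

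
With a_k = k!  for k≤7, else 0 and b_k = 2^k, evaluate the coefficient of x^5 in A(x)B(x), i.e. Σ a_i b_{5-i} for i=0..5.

256

The convolution is the t^5 coefficient of A(t)B(t).
Σ = 1·32 + 1·16 + 2·8 + 6·4 + 24·2 + 120·1 = 256.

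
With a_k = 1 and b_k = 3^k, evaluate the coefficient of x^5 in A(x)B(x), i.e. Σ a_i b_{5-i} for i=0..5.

364

The convolution is the x^5 coefficient of A(x)B(x).
Σ = 1·243 + 1·81 + 1·27 + 1·9 + 1·3 + 1·1 = 364.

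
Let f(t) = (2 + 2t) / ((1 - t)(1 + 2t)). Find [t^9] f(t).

The denominator gives the recurrence a_n = −a_(n−1) + 2a_(n−2) for n ≥ 2; the numerator fixes a_0 = 2, a_1 = 0.
Iterating: 2, 0, 4, -4, 12, -20, 44, -84, 172, -340, so a_9 = -340.

-340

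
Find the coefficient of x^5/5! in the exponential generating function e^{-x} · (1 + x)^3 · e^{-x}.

The EGF product rule gives c_5 = Σ_{k_1+k_2+k_3=5} C(5; k_1,k_2,k_3) · ∏ g_i(k_i), where e^{-x} gives (-1)^k; (1+x)^3 gives the falling factorial (3)_k; e^{-x} gives (-1)^k.
g_1(k) for k = 0…5: 1, -1, 1, -1, 1, -1.
g_2(k) for k = 0…5: 1, 3, 6, 6, 0, 0.
g_3(k) for k = 0…5: 1, -1, 1, -1, 1, -1.
First combine the last two factors: h(k) = Σ_j C(k,j)·g_2(j)·g_3(k−j) for k = 0…5: 1, 2, 1, -4, 1, 14.
c_5 = Σ_k C(5,k)·g_1(k)·h(5−k) = 1·1·14 + 5·(-1)·1 + 10·1·(-4) + 10·(-1)·1 + 5·1·2 + 1·(-1)·1 = 14 − 5 − 40 − 10 + 10 − 1 = -32.

-32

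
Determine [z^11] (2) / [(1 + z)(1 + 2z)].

-8190

The denominator gives the recurrence a_n = −3a_(n−1) − 2a_(n−2) for n ≥ 2; the numerator fixes a_0 = 2, a_1 = -6.
Iterating: 2, -6, 14, -30, 62, -126, 254, -510, 1022, -2046, 4094, -8190, so a_11 = -8190.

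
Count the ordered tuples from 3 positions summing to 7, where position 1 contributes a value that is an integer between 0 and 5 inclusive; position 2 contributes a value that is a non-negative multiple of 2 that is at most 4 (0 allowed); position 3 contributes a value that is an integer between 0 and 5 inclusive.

14

The generating function for the choices is (1 + t + t² + t³ + t⁴ + t⁵)·(1 + t² + t⁴)·(1 + t + t² + t³ + t⁴ + t⁵); the count is [t⁷].
(1 + t + t² + t³ + t⁴ + t⁵) has coefficients 1,1,1,1,1,1 for degrees 0…5.
(1 + t² + t⁴) has coefficients 1,0,1,0,1,0,0,0 for degrees 0…7.
Finally multiplying by (1 + t + t² + t³ + t⁴ + t⁵), the product of all factors after the first has coefficients 1,1,2,2,3,3,2,2 for degrees 0…7.
[t⁷] = 1·2 + 1·2 + 1·3 + 1·3 + 1·2 + 1·2 = 14.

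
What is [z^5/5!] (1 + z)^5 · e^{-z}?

-56

The EGF product rule gives c_5 = Σ_{k_1+k_2=5} C(5; k_1,k_2) · ∏ g_i(k_i), where (1+z)^5 gives the falling factorial (5)_k; e^{-z} gives (-1)^k.
g_1(k) for k = 0…5: 1, 5, 20, 60, 120, 120.
g_2(k) for k = 0…5: 1, -1, 1, -1, 1, -1.
c_5 = Σ_k C(5,k)·g_1(k)·g_2(5−k) = 1·1·(-1) + 5·5·1 + 10·20·(-1) + 10·60·1 + 5·120·(-1) + 1·120·1 = −1 + 25 − 200 + 600 − 600 + 120 = -56.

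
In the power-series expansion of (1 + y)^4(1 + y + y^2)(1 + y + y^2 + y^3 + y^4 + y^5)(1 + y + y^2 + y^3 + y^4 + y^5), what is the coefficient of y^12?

(1 + y)^4 has coefficients 1,4,6,4,1 for degrees 0…4.
(1 + y + y^2) has coefficients 1,1,1,0,0,0,0,0,0,0,0,0,0 for degrees 0…12.
Multiplying by (1 + y + y^2 + y^3 + y^4 + y^5) gives running coefficients 1,2,3,3,3,3,2,1,0,0,0,0,0 for degrees 0…12.
Finally multiplying by (1 + y + y^2 + y^3 + y^4 + y^5), the product of all factors after the first has coefficients 1,3,6,9,12,15,16,15,12,9,6,3,1 for degrees 0…12.
[y^12] = 1·1 + 4·3 + 6·6 + 4·9 + 1·12 = 97.

97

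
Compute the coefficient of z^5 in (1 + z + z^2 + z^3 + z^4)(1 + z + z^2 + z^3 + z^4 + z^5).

5

(1 + z + z^2 + z^3 + z^4) has coefficients 1,1,1,1,1 for degrees 0…4.
(1 + z + z^2 + z^3 + z^4 + z^5) has coefficients 1,1,1,1,1,1 for degrees 0…5.
[z^5] = 1·1 + 1·1 + 1·1 + 1·1 + 1·1 = 5.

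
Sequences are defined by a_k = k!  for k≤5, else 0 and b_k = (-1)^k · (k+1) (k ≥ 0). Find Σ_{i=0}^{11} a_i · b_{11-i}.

The convolution is the x^11 coefficient of A(x)B(x).
Σ = 1·(-12) + 1·11 + 2·(-10) + 6·9 + 24·(-8) + 120·7 + 0·(-6) + 0·5 + 0·(-4) + 0·3 + 0·(-2) + 0·1 = 681.

681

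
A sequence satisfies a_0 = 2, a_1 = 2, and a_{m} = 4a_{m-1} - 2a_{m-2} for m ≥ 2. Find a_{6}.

464

The ordinary generating function has denominator 1 - 4y + 2y^2.
Iterating the recurrence: a_0,…,a_{6} = 2, 2, 4, 12, 40, 136, 464.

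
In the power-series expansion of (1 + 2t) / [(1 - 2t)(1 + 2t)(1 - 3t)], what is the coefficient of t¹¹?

527345

The denominator gives the recurrence a_n = 3a_(n−1) + 4a_(n−2) − 12a_(n−3) for n ≥ 3; the numerator fixes a_0 = 1, a_1 = 5, a_2 = 19.
Iterating: 1, 5, 19, 65, 211, 665, 2059, 6305, 19171, 58025, 175099, 527345, so a_11 = 527345.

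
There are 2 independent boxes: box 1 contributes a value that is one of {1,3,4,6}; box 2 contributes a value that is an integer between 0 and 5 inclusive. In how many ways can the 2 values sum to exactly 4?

3

The generating function for the choices is (z + z^3 + z^4 + z^6)·(1 + z + z^2 + z^3 + z^4 + z^5); the count is [z^4].
(z + z^3 + z^4 + z^6) has coefficients 0,1,0,1,1 for degrees 0…4.
(1 + z + z^2 + z^3 + z^4 + z^5) has coefficients 1,1,1,1,1 for degrees 0…4.
[z^4] = 1·1 + 1·1 + 1·1 = 3.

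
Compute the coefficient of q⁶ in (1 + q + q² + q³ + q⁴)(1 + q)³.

(1 + q + q² + q³ + q⁴) has coefficients 1,1,1,1,1 for degrees 0…4.
(1 + q)³ has coefficients 1,3,3,1,0,0,0 for degrees 0…6.
[q⁶] = 1·0 + 1·0 + 1·0 + 1·1 + 1·3 = 4.

4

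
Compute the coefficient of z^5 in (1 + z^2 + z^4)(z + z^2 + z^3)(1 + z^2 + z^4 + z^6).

(1 + z^2 + z^4) has coefficients 1,0,1,0,1 for degrees 0…4.
(z + z^2 + z^3) has coefficients 0,1,1,1,0,0 for degrees 0…5.
Finally multiplying by (1 + z^2 + z^4 + z^6), the product of all factors after the first has coefficients 0,1,1,2,1,2 for degrees 0…5.
[z^5] = 1·2 + 1·2 + 1·1 = 5.

5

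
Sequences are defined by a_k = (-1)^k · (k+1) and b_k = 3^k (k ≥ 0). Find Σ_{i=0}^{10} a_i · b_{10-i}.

This is [x^10] in the product of the two ordinary generating functions.
Σ = 1·59049 − 2·19683 + 3·6561 − 4·2187 + 5·729 − 6·243 + 7·81 − 8·27 + 9·9 − 10·3 + 11·1 = 33218.

33218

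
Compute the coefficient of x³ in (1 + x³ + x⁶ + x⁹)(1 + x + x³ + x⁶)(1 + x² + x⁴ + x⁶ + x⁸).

3

(1 + x³ + x⁶ + x⁹) has coefficients 1,0,0,1 for degrees 0…3.
(1 + x + x³ + x⁶) has coefficients 1,1,0,1 for degrees 0…3.
Finally multiplying by (1 + x² + x⁴ + x⁶ + x⁸), the product of all factors after the first has coefficients 1,1,1,2 for degrees 0…3.
[x³] = 1·2 + 1·1 = 3.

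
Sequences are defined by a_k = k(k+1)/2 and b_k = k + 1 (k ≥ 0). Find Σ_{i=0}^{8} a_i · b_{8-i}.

330

Write out a_i and b_{8-i} for i = 0,…,8 and sum the products.
Σ = 0·9 + 1·8 + 3·7 + 6·6 + 10·5 + 15·4 + 21·3 + 28·2 + 36·1 = 330.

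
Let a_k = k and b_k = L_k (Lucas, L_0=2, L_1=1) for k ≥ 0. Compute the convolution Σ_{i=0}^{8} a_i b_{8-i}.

This is [x^8] in the product of the two ordinary generating functions.
Σ = 0·47 + 1·29 + 2·18 + 3·11 + 4·7 + 5·4 + 6·3 + 7·1 + 8·2 = 187.

187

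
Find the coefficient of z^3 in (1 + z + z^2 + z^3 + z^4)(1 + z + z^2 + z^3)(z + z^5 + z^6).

(1 + z + z^2 + z^3 + z^4) has coefficients 1,1,1,1 for degrees 0…3.
(1 + z + z^2 + z^3) has coefficients 1,1,1,1 for degrees 0…3.
Finally multiplying by (z + z^5 + z^6), the product of all factors after the first has coefficients 0,1,1,1 for degrees 0…3.
[z^3] = 1·1 + 1·1 + 1·1 + 1·0 = 3.

3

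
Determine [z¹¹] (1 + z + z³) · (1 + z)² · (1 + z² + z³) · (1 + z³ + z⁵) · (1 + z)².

(1 + z + z³) has coefficients 1,1,0,1 for degrees 0…3.
(1 + z)² has coefficients 1,2,1,0,0,0,0,0,0,0,0,0 for degrees 0…11.
Multiplying by (1 + z² + z³) gives running coefficients 1,2,2,3,3,1,0,0,0,0,0,0 for degrees 0…11.
Multiplying by (1 + z³ + z⁵) gives running coefficients 1,2,2,4,5,4,5,5,4,3,1,0 for degrees 0…11.
Finally multiplying by (1 + z)², the product of all factors after the first has coefficients 1,4,7,10,15,18,18,19,19,16,11,5 for degrees 0…11.
[z¹¹] = 1·5 + 1·11 + 1·19 = 35.

35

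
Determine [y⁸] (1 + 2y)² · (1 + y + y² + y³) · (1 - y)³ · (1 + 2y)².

24

(1 + 2y)² has coefficients 1,4,4 for degrees 0…2.
(1 + y + y² + y³) has coefficients 1,1,1,1,0,0,0,0,0 for degrees 0…8.
Multiplying by (1 - y)³ gives running coefficients 1,-2,1,0,-1,2,-1,0,0 for degrees 0…8.
Finally multiplying by (1 + 2y)², the product of all factors after the first has coefficients 1,2,-3,-4,3,-2,3,4,-4 for degrees 0…8.
[y⁸] = 1·(-4) + 4·4 + 4·3 = 24.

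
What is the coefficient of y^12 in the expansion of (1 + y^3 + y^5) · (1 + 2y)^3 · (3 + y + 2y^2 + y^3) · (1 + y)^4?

461

(1 + y^3 + y^5) has coefficients 1,0,0,1,0,1 for degrees 0…5.
(1 + 2y)^3 has coefficients 1,6,12,8,0,0,0,0,0,0,0,0,0 for degrees 0…12.
Multiplying by (3 + y + 2y^2 + y^3) gives running coefficients 3,19,44,49,38,28,8,0,0,0,0,0,0 for degrees 0…12.
Finally multiplying by (1 + y)^4, the product of all factors after the first has coefficients 3,31,138,351,577,669,588,401,198,60,8,0,0 for degrees 0…12.
[y^12] = 1·0 + 1·60 + 1·401 = 461.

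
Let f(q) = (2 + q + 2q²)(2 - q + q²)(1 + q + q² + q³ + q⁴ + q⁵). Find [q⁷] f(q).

6

(2 + q + 2q²) has coefficients 2,1,2 for degrees 0…2.
(2 - q + q²) has coefficients 2,-1,1,0,0,0,0,0 for degrees 0…7.
Finally multiplying by (1 + q + q² + q³ + q⁴ + q⁵), the product of all factors after the first has coefficients 2,1,2,2,2,2,0,1 for degrees 0…7.
[q⁷] = 2·1 + 1·0 + 2·2 = 6.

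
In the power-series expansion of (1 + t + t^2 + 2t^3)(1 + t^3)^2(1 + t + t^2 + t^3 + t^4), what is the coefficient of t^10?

(1 + t + t^2 + 2t^3) has coefficients 1,1,1,2 for degrees 0…3.
(1 + t^3)^2 has coefficients 1,0,0,2,0,0,1,0,0,0,0 for degrees 0…10.
Finally multiplying by (1 + t + t^2 + t^3 + t^4), the product of all factors after the first has coefficients 1,1,1,3,3,2,3,3,1,1,1 for degrees 0…10.
[t^10] = 1·1 + 1·1 + 1·1 + 2·3 = 9.

9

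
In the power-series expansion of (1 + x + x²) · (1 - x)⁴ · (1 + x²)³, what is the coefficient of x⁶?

20

(1 + x + x²) has coefficients 1,1,1 for degrees 0…2.
(1 - x)⁴ has coefficients 1,-4,6,-4,1,0,0 for degrees 0…6.
Finally multiplying by (1 + x²)³, the product of all factors after the first has coefficients 1,-4,9,-16,22,-24,22 for degrees 0…6.
[x⁶] = 1·22 + 1·(-24) + 1·22 = 20.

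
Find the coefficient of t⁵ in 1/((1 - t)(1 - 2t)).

63

The denominator gives the recurrence a_n = 3a_(n−1) − 2a_(n−2) for n ≥ 2; the numerator fixes a_0 = 1, a_1 = 3.
Iterating: 1, 3, 7, 15, 31, 63, so a_5 = 63.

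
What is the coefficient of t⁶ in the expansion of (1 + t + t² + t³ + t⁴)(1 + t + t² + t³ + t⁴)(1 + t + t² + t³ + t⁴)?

(1 + t + t² + t³ + t⁴) has coefficients 1,1,1,1,1 for degrees 0…4.
(1 + t + t² + t³ + t⁴) has coefficients 1,1,1,1,1,0,0 for degrees 0…6.
Finally multiplying by (1 + t + t² + t³ + t⁴), the product of all factors after the first has coefficients 1,2,3,4,5,4,3 for degrees 0…6.
[t⁶] = 1·3 + 1·4 + 1·5 + 1·4 + 1·3 = 19.

19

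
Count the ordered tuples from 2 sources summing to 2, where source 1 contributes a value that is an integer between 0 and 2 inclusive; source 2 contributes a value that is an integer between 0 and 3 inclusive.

3

The generating function for the choices is (1 + z + z^2)·(1 + z + z^2 + z^3); the count is [z^2].
(1 + z + z^2) has coefficients 1,1,1 for degrees 0…2.
(1 + z + z^2 + z^3) has coefficients 1,1,1 for degrees 0…2.
[z^2] = 1·1 + 1·1 + 1·1 = 3.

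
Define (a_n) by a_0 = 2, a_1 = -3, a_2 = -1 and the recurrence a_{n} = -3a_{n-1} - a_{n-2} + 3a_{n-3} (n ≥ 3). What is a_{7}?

564

The ordinary generating function has denominator 1 + 3t + t^2 - 3t^3.
Iterating the recurrence: a_0,…,a_{7} = 2, -3, -1, 12, -44, 117, -271, 564.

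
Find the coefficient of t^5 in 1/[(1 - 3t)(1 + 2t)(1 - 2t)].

Partial fractions give a closed form: a_n = (9/5)·3^n + (1/5)·(-2)^n + (-1)·2^n.
At n = 5: a_5 = 399.

399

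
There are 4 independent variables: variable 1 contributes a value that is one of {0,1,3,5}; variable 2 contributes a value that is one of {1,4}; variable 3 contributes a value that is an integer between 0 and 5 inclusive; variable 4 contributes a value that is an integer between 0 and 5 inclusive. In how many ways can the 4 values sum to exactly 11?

The generating function for the choices is (1 + z + z^3 + z^5)·(z + z^4)·(1 + z + z^2 + z^3 + z^4 + z^5)·(1 + z + z^2 + z^3 + z^4 + z^5); the count is [z^11].
(1 + z + z^3 + z^5) has coefficients 1,1,0,1,0,1 for degrees 0…5.
(z + z^4) has coefficients 0,1,0,0,1,0,0,0,0,0,0,0 for degrees 0…11.
Multiplying by (1 + z + z^2 + z^3 + z^4 + z^5) gives running coefficients 0,1,1,1,2,2,2,1,1,1,0,0 for degrees 0…11.
Finally multiplying by (1 + z + z^2 + z^3 + z^4 + z^5), the product of all factors after the first has coefficients 0,1,2,3,5,7,9,9,9,9,7,5 for degrees 0…11.
[z^11] = 1·5 + 1·7 + 1·9 + 1·9 = 30.

30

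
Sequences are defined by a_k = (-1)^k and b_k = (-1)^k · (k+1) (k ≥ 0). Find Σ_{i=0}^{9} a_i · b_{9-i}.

-55

The convolution is the x^9 coefficient of A(x)B(x).
Σ = 1·(-10) − 1·9 + 1·(-8) − 1·7 + 1·(-6) − 1·5 + 1·(-4) − 1·3 + 1·(-2) − 1·1 = -55.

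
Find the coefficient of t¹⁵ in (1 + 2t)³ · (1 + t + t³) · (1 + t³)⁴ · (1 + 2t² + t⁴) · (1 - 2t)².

599

(1 + 2t)³ has coefficients 1,6,12,8 for degrees 0…3.
(1 + t + t³) has coefficients 1,1,0,1,0,0,0,0,0,0,0,0,0,0,0,0 for degrees 0…15.
Multiplying by (1 + t³)⁴ gives running coefficients 1,1,0,5,4,0,10,6,0,10,4,0,5,1,0,1 for degrees 0…15.
Multiplying by (1 + 2t² + t⁴) gives running coefficients 1,1,2,7,5,11,18,11,24,22,14,26,13,11,14,3 for degrees 0…15.
Finally multiplying by (1 - 2t)², the product of all factors after the first has coefficients 1,-3,2,3,-15,19,-6,-17,52,-30,22,58,-35,63,22,-9 for degrees 0…15.
[t¹⁵] = 1·(-9) + 6·22 + 12·63 + 8·(-35) = 599.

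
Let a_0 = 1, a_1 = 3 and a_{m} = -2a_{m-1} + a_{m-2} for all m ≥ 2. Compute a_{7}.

The ordinary generating function has denominator 1 + 2z - z^2.
Iterating the recurrence: a_0,…,a_{7} = 1, 3, -5, 13, -31, 75, -181, 437.

437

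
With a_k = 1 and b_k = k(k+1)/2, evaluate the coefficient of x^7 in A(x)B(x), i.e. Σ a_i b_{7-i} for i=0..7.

84

This is [x^7] in the product of the two ordinary generating functions.
Σ = 1·28 + 1·21 + 1·15 + 1·10 + 1·6 + 1·3 + 1·1 + 1·0 = 84.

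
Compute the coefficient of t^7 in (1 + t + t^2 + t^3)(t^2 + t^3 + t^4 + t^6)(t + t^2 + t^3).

9

(1 + t + t^2 + t^3) has coefficients 1,1,1,1 for degrees 0…3.
(t^2 + t^3 + t^4 + t^6) has coefficients 0,0,1,1,1,0,1,0 for degrees 0…7.
Finally multiplying by (t + t^2 + t^3), the product of all factors after the first has coefficients 0,0,0,1,2,3,2,2 for degrees 0…7.
[t^7] = 1·2 + 1·2 + 1·3 + 1·2 = 9.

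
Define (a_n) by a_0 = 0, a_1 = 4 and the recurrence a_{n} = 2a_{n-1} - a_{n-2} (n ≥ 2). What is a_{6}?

The ordinary generating function has denominator 1 - 2z + z^2.
Iterating the recurrence: a_0,…,a_{6} = 0, 4, 8, 12, 16, 20, 24.

24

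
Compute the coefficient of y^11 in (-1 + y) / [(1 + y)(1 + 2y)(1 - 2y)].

2730

Partial fractions give a closed form: a_n = (2/3)·(-1)^n + (-3/2)·(-2)^n + (-1/6)·2^n.
At n = 11: a_11 = 2730.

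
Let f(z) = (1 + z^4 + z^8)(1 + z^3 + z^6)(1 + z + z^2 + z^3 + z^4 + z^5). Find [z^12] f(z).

(1 + z^4 + z^8) has coefficients 1,0,0,0,1,0,0,0,1 for degrees 0…8.
(1 + z^3 + z^6) has coefficients 1,0,0,1,0,0,1,0,0,0,0,0,0 for degrees 0…12.
Finally multiplying by (1 + z + z^2 + z^3 + z^4 + z^5), the product of all factors after the first has coefficients 1,1,1,2,2,2,2,2,2,1,1,1,0 for degrees 0…12.
[z^12] = 1·0 + 1·2 + 1·2 = 4.

4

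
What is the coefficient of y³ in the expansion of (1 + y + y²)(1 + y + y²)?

(1 + y + y²) has coefficients 1,1,1 for degrees 0…2.
(1 + y + y²) has coefficients 1,1,1,0 for degrees 0…3.
[y³] = 1·0 + 1·1 + 1·1 = 2.

2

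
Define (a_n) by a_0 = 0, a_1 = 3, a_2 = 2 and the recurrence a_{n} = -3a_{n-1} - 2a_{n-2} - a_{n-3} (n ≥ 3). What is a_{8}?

The ordinary generating function has denominator 1 + 3z + 2z^2 + z^3.
Iterating the recurrence: a_0,…,a_{8} = 0, 3, 2, -12, 29, -65, 149, -346, 805.

805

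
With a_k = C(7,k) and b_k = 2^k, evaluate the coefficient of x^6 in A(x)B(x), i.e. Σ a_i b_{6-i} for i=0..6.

1093

Write out a_i and b_{6-i} for i = 0,…,6 and sum the products.
Σ = 1·64 + 7·32 + 21·16 + 35·8 + 35·4 + 21·2 + 7·1 = 1093.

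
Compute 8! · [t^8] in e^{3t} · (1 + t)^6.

5668137

The EGF product rule gives c_8 = Σ_{k_1+k_2=8} C(8; k_1,k_2) · ∏ g_i(k_i), where e^{3t} gives (3)^k; (1+t)^6 gives the falling factorial (6)_k.
g_1(k) for k = 0…8: 1, 3, 9, 27, 81, 243, 729, 2187, 6561.
g_2(k) for k = 0…8: 1, 6, 30, 120, 360, 720, 720, 0, 0.
c_8 = Σ_k C(8,k)·g_1(k)·g_2(8−k) = 28·9·720 + 56·27·720 + 70·81·360 + 56·243·120 + 28·729·30 + 8·2187·6 + 1·6561·1 = 181440 + 1088640 + 2041200 + 1632960 + 612360 + 104976 + 6561 = 5668137.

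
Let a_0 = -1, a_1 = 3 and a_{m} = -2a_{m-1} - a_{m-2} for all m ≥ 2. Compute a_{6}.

The ordinary generating function has denominator 1 + 2y + y^2.
Iterating the recurrence: a_0,…,a_{6} = -1, 3, -5, 7, -9, 11, -13.

-13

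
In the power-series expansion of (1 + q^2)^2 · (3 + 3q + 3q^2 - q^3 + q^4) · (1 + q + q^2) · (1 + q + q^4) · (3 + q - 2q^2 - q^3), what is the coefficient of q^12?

(1 + q^2)^2 has coefficients 1,0,2,0,1 for degrees 0…4.
(3 + 3q + 3q^2 - q^3 + q^4) has coefficients 3,3,3,-1,1,0,0,0,0,0,0,0,0 for degrees 0…12.
Multiplying by (1 + q + q^2) gives running coefficients 3,6,9,5,3,0,1,0,0,0,0,0,0 for degrees 0…12.
Multiplying by (1 + q + q^4) gives running coefficients 3,9,15,14,11,9,10,6,3,0,1,0,0 for degrees 0…12.
Finally multiplying by (3 + q - 2q^2 - q^3), the product of all factors after the first has coefficients 9,30,48,36,8,-5,3,-1,-14,-19,-9,-2,-2 for degrees 0…12.
[q^12] = 1·(-2) + 2·(-9) + 1·(-14) = -34.

-34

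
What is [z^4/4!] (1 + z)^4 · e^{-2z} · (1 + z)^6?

The EGF product rule gives c_4 = Σ_{k_1+k_2+k_3=4} C(4; k_1,k_2,k_3) · ∏ g_i(k_i), where (1+z)^4 gives the falling factorial (4)_k; e^{-2z} gives (-2)^k; (1+z)^6 gives the falling factorial (6)_k.
g_1(k) for k = 0…4: 1, 4, 12, 24, 24.
g_2(k) for k = 0…4: 1, -2, 4, -8, 16.
g_3(k) for k = 0…4: 1, 6, 30, 120, 360.
First combine the last two factors: h(k) = Σ_j C(k,j)·g_2(j)·g_3(k−j) for k = 0…4: 1, 4, 10, 4, -56.
c_4 = Σ_k C(4,k)·g_1(k)·h(4−k) = 1·1·(-56) + 4·4·4 + 6·12·10 + 4·24·4 + 1·24·1 = −56 + 64 + 720 + 384 + 24 = 1136.

1136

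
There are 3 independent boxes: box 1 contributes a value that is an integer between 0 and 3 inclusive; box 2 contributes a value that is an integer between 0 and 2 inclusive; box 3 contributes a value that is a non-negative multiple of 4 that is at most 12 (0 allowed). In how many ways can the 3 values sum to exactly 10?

The generating function for the choices is (1 + y + y² + y³)·(1 + y + y²)·(1 + y⁴ + y⁸ + y¹²); the count is [y¹⁰].
(1 + y + y² + y³) has coefficients 1,1,1,1 for degrees 0…3.
(1 + y + y²) has coefficients 1,1,1,0,0,0,0,0,0,0,0 for degrees 0…10.
Finally multiplying by (1 + y⁴ + y⁸ + y¹²), the product of all factors after the first has coefficients 1,1,1,0,1,1,1,0,1,1,1 for degrees 0…10.
[y¹⁰] = 1·1 + 1·1 + 1·1 + 1·0 = 3.

3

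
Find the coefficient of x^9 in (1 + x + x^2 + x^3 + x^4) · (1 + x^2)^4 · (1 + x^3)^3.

(1 + x + x^2 + x^3 + x^4) has coefficients 1,1,1,1,1 for degrees 0…4.
(1 + x^2)^4 has coefficients 1,0,4,0,6,0,4,0,1,0 for degrees 0…9.
Finally multiplying by (1 + x^3)^3, the product of all factors after the first has coefficients 1,0,4,3,6,12,7,18,13,13 for degrees 0…9.
[x^9] = 1·13 + 1·13 + 1·18 + 1·7 + 1·12 = 63.

63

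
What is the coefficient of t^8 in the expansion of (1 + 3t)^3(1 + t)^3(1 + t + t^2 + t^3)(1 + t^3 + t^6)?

677

(1 + 3t)^3 has coefficients 1,9,27,27 for degrees 0…3.
(1 + t)^3 has coefficients 1,3,3,1,0,0,0,0,0 for degrees 0…8.
Multiplying by (1 + t + t^2 + t^3) gives running coefficients 1,4,7,8,7,4,1,0,0 for degrees 0…8.
Finally multiplying by (1 + t^3 + t^6), the product of all factors after the first has coefficients 1,4,7,9,11,11,10,11,11 for degrees 0…8.
[t^8] = 1·11 + 9·11 + 27·10 + 27·11 = 677.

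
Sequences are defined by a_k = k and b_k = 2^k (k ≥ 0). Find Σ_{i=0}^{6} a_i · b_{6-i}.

120

The convolution is the x^6 coefficient of A(x)B(x).
Σ = 0·64 + 1·32 + 2·16 + 3·8 + 4·4 + 5·2 + 6·1 = 120.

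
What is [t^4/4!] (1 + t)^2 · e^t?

21

The EGF product rule gives c_4 = Σ_{k_1+k_2=4} C(4; k_1,k_2) · ∏ g_i(k_i), where (1+t)^2 gives the falling factorial (2)_k; e^t gives (1)^k.
g_1(k) for k = 0…4: 1, 2, 2, 0, 0.
g_2(k) for k = 0…4: 1, 1, 1, 1, 1.
c_4 = Σ_k C(4,k)·g_1(k)·g_2(4−k) = 1·1·1 + 4·2·1 + 6·2·1 = 1 + 8 + 12 = 21.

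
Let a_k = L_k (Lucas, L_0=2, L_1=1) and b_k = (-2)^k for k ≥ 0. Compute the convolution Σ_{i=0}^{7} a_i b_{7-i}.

-243

Write out a_i and b_{7-i} for i = 0,…,7 and sum the products.
Σ = 2·(-128) + 1·64 + 3·(-32) + 4·16 + 7·(-8) + 11·4 + 18·(-2) + 29·1 = -243.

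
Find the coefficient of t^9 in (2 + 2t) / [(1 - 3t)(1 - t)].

78730

The denominator gives the recurrence a_n = 4a_(n−1) − 3a_(n−2) for n ≥ 2; the numerator fixes a_0 = 2, a_1 = 10.
Iterating: 2, 10, 34, 106, 322, 970, 2914, 8746, 26242, 78730, so a_9 = 78730.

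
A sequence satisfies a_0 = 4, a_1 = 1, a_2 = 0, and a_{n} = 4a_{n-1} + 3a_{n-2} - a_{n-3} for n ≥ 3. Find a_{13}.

The ordinary generating function has denominator 1 - 4t - 3t^2 + t^3.
Iterating the recurrence: a_0,…,a_{13} = 4, 1, 0, -1, -5, -23, -106, -488, -2247, -10346, -47637, -219339, -1009921, -4650064.

-4650064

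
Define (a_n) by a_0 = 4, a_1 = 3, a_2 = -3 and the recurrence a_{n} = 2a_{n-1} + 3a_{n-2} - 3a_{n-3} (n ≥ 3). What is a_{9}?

-5031

The ordinary generating function has denominator 1 - 2q - 3q^2 + 3q^3.
Iterating the recurrence: a_0,…,a_{9} = 4, 3, -3, -9, -36, -90, -261, -684, -1881, -5031.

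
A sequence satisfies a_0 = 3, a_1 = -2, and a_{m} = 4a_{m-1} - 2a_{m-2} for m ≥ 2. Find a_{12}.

The ordinary generating function has denominator 1 - 4q + 2q^2.
Iterating the recurrence: a_0,…,a_{12} = 3, -2, -14, -52, -180, -616, -2104, -7184, -24528, -83744, -285920, -976192, -3332928.

-3332928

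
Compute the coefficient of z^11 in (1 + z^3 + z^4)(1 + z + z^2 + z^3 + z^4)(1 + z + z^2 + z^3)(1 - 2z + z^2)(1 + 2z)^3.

-16

(1 + z^3 + z^4) has coefficients 1,0,0,1,1 for degrees 0…4.
(1 + z + z^2 + z^3 + z^4) has coefficients 1,1,1,1,1,0,0,0,0,0,0,0 for degrees 0…11.
Multiplying by (1 + z + z^2 + z^3) gives running coefficients 1,2,3,4,4,3,2,1,0,0,0,0 for degrees 0…11.
Multiplying by (1 - 2z + z^2) gives running coefficients 1,0,0,0,-1,-1,0,0,0,1,0,0 for degrees 0…11.
Finally multiplying by (1 + 2z)^3, the product of all factors after the first has coefficients 1,6,12,8,-1,-7,-18,-20,-8,1,6,12 for degrees 0…11.
[z^11] = 1·12 + 1·(-8) + 1·(-20) = -16.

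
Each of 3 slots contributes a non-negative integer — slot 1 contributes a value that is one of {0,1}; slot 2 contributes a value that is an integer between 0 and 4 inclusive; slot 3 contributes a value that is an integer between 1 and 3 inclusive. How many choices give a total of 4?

6

The generating function for the choices is (1 + t)·(1 + t + t^2 + t^3 + t^4)·(t + t^2 + t^3); the count is [t^4].
(1 + t) has coefficients 1,1 for degrees 0…1.
(1 + t + t^2 + t^3 + t^4) has coefficients 1,1,1,1,1 for degrees 0…4.
Finally multiplying by (t + t^2 + t^3), the product of all factors after the first has coefficients 0,1,2,3,3 for degrees 0…4.
[t^4] = 1·3 + 1·3 = 6.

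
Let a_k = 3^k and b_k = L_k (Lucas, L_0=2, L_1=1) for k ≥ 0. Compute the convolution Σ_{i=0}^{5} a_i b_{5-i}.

716

Write out a_i and b_{5-i} for i = 0,…,5 and sum the products.
Σ = 1·11 + 3·7 + 9·4 + 27·3 + 81·1 + 243·2 = 716.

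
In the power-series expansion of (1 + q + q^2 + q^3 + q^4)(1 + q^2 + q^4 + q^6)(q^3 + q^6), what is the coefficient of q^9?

(1 + q + q^2 + q^3 + q^4) has coefficients 1,1,1,1,1 for degrees 0…4.
(1 + q^2 + q^4 + q^6) has coefficients 1,0,1,0,1,0,1,0,0,0 for degrees 0…9.
Finally multiplying by (q^3 + q^6), the product of all factors after the first has coefficients 0,0,0,1,0,1,1,1,1,1 for degrees 0…9.
[q^9] = 1·1 + 1·1 + 1·1 + 1·1 + 1·1 = 5.

5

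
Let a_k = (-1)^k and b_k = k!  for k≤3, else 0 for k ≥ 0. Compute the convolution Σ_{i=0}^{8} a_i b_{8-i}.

-4

Write out a_i and b_{8-i} for i = 0,…,8 and sum the products.
Σ = 1·0 − 1·0 + 1·0 − 1·0 + 1·0 − 1·6 + 1·2 − 1·1 + 1·1 = -4.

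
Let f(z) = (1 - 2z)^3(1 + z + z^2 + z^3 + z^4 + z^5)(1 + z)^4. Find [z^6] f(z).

-9

(1 - 2z)^3 has coefficients 1,-6,12,-8 for degrees 0…3.
(1 + z + z^2 + z^3 + z^4 + z^5) has coefficients 1,1,1,1,1,1,0 for degrees 0…6.
Finally multiplying by (1 + z)^4, the product of all factors after the first has coefficients 1,5,11,15,16,16,15 for degrees 0…6.
[z^6] = 1·15 − 6·16 + 12·16 − 8·15 = -9.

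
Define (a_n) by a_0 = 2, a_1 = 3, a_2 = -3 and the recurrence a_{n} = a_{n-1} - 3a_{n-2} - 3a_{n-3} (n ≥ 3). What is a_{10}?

The ordinary generating function has denominator 1 - y + 3y^2 + 3y^3.
Iterating the recurrence: a_0,…,a_{10} = 2, 3, -3, -18, -18, 45, 153, 72, -522, -1197, 153.

153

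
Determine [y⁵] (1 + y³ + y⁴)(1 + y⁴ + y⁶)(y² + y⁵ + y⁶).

2

(1 + y³ + y⁴) has coefficients 1,0,0,1,1 for degrees 0…4.
(1 + y⁴ + y⁶) has coefficients 1,0,0,0,1,0 for degrees 0…5.
Finally multiplying by (y² + y⁵ + y⁶), the product of all factors after the first has coefficients 0,0,1,0,0,1 for degrees 0…5.
[y⁵] = 1·1 + 1·1 + 1·0 = 2.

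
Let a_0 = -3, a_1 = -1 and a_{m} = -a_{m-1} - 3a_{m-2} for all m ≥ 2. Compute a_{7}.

The ordinary generating function has denominator 1 + t + 3t^2.
Iterating the recurrence: a_0,…,a_{7} = -3, -1, 10, -7, -23, 44, 25, -157.

-157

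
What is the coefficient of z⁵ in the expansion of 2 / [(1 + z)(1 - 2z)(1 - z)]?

Partial fractions give a closed form: a_n = (1/3)·(-1)^n + (8/3)·2^n + (-1)·1^n.
At n = 5: a_5 = 84.

84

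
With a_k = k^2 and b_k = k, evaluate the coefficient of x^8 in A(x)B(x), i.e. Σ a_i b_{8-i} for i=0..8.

336

The convolution is the x^8 coefficient of A(x)B(x).
Σ = 0·8 + 1·7 + 4·6 + 9·5 + 16·4 + 25·3 + 36·2 + 49·1 + 64·0 = 336.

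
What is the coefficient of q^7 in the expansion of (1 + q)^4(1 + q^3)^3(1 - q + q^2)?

(1 + q)^4 has coefficients 1,4,6,4,1 for degrees 0…4.
(1 + q^3)^3 has coefficients 1,0,0,3,0,0,3,0 for degrees 0…7.
Finally multiplying by (1 - q + q^2), the product of all factors after the first has coefficients 1,-1,1,3,-3,3,3,-3 for degrees 0…7.
[q^7] = 1·(-3) + 4·3 + 6·3 + 4·(-3) + 1·3 = 18.

18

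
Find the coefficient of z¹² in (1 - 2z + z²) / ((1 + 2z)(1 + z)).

The denominator gives the recurrence a_n = −3a_(n−1) − 2a_(n−2) for n ≥ 3; the numerator fixes a_0 = 1, a_1 = -5, a_2 = 14.
Iterating: 1, -5, 14, -32, 68, -140, 284, -572, 1148, -2300, 4604, -9212, 18428, so a_12 = 18428.

18428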